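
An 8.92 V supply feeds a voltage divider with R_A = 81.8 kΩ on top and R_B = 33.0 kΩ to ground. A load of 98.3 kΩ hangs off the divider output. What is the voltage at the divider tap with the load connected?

V_out ≈ 2.07 V

The load sits in parallel with R_B: R_B‖R_L = (33.0 × 98.3) / (33.0 + 98.3) = 24.71 kΩ.
V_out = 8.92 × 24.71 / (81.8 + 24.71) = 8.92 × 24.71/106.5 = 2.07 V.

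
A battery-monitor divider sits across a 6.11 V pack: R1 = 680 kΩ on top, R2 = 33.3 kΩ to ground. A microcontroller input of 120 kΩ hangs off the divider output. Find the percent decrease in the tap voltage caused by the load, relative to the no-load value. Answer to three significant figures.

20.9 %

Unloaded V = 6.11 × 33.3/713.3 = 0.2852 V.
Loaded: R2‖R_L = 26.07 kΩ, giving V = 6.11 × 26.07/706.1 = 0.2256 V.
Drop = (0.2852 − 0.2256) / 0.2852 = 20.9 %.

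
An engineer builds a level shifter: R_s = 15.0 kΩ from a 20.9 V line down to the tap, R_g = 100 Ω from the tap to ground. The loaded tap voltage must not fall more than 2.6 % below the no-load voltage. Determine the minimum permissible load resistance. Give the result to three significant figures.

Output resistance R_th = R_s‖R_g = (15000 × 100)/15100 = 99.34 Ω.
The fractional drop is R_th/(R_th + R_L); requiring this ≤ 0.0260 gives R_L ≥ R_th(1/0.0260 − 1) = 99.34 × 37.46 = 3.72 kΩ.

R_L(min) ≈ 3.72 kΩ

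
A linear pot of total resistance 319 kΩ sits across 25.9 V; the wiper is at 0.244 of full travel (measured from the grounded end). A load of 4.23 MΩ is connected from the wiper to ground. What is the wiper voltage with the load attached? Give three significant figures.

V ≈ 6.23 V

The wiper splits the pot into (1−α)R = 241.2 kΩ above and αR = 77.84 kΩ below.
Lower section ‖ load = 76.43 kΩ.
V_wiper = 25.9 × 76.43/(241.2 + 76.43) = 6.23 V.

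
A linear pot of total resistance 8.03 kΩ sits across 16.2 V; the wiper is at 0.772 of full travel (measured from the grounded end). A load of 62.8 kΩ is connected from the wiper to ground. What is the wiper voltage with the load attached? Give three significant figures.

The wiper splits the pot into (1−α)R = 1.831 kΩ above and αR = 6.199 kΩ below.
Lower section ‖ load = 5.642 kΩ.
V_wiper = 16.2 × 5.642/(1.831 + 5.642) = 12.2 V.

V ≈ 12.2 V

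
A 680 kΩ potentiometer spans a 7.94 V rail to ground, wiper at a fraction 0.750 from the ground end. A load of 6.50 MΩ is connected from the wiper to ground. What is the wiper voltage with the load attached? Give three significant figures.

V ≈ 5.84 V

The wiper splits the pot into (1−α)R = 170.0 kΩ above and αR = 510.0 kΩ below.
Lower section ‖ load = 472.9 kΩ.
V_wiper = 7.94 × 472.9/(170.0 + 472.9) = 5.84 V.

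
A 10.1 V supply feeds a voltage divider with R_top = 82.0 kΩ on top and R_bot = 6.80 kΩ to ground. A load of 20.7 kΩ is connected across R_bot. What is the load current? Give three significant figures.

R_bot‖R_L = 5.119 kΩ; V_out = 10.1 × 5.119/87.12 = 0.5934 V.
I_L = V_out / R_L = 0.5934 / 20.7 kΩ = 0.0287 mA.

I_L ≈ 0.0287 mA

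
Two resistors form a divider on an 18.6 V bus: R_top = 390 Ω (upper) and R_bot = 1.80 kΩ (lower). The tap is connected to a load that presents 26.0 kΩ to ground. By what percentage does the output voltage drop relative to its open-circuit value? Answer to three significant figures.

The divider's output (Thévenin) resistance is R_top‖R_bot = 320.5 Ω.
Fractional drop under load = R_th/(R_th + R_L) = 320.5 / (320.5 + 26000) = 0.01218.
So the output falls by 1.22 %.

1.22 %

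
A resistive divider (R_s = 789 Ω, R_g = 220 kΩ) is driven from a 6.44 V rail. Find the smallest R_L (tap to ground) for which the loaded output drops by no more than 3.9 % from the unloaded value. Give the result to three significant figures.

R_L(min) ≈ 19.4 kΩ

Output resistance R_th = R_s‖R_g = (789 × 220000)/220800 = 786.2 Ω.
The fractional drop is R_th/(R_th + R_L); requiring this ≤ 0.0390 gives R_L ≥ R_th(1/0.0390 − 1) = 786.2 × 24.64 = 19.4 kΩ.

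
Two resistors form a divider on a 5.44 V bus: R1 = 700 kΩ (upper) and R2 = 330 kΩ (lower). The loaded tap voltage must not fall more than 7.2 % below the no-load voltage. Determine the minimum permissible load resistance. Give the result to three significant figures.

R_L(min) ≈ 2.89 MΩ

Output resistance R_th = R1‖R2 = (700 × 330)/1030 = 224.3 kΩ.
The fractional drop is R_th/(R_th + R_L); requiring this ≤ 0.0720 gives R_L ≥ R_th(1/0.0720 − 1) = 224.3 × 12.89 = 2.89 MΩ.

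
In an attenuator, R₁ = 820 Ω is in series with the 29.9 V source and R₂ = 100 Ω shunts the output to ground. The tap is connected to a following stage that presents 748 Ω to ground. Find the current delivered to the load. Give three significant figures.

R₂‖R_L = 88.21 Ω; V_out = 29.9 × 88.21/908.2 = 2.904 V.
I_L = V_out / R_L = 2.904 / 748 Ω = 3.88 mA.

I_L ≈ 3.88 mA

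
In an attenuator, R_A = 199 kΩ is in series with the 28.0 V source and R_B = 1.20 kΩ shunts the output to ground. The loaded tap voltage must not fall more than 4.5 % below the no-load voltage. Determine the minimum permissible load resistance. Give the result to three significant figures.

Output resistance R_th = R_A‖R_B = (199 × 1.20)/200.2 = 1.193 kΩ.
The fractional drop is R_th/(R_th + R_L); requiring this ≤ 0.0450 gives R_L ≥ R_th(1/0.0450 − 1) = 1.193 × 21.22 = 25.3 kΩ.

R_L(min) ≈ 25.3 kΩ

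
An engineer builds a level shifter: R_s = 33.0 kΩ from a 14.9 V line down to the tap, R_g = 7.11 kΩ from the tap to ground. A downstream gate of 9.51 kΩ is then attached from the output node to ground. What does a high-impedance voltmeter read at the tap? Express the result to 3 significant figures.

V_out ≈ 1.64 V

The load sits in parallel with R_g: R_g‖R_L = (7.11 × 9.51) / (7.11 + 9.51) = 4.068 kΩ.
V_out = 14.9 × 4.068 / (33.0 + 4.068) = 14.9 × 4.068/37.07 = 1.64 V.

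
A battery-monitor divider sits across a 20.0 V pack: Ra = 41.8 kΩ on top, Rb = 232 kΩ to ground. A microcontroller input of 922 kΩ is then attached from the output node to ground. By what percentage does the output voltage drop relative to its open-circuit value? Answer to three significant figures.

The divider's output (Thévenin) resistance is Ra‖Rb = 35.42 kΩ.
Fractional drop under load = R_th/(R_th + R_L) = 35.42 / (35.42 + 922) = 0.03699.
So the output falls by 3.70 %.

3.70 %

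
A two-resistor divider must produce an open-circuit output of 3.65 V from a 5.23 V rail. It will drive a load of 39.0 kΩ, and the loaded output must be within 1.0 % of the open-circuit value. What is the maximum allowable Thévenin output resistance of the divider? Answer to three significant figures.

Loading drop = R_th/(R_th + R_L) ≤ 0.0100, so R_th ≤ R_L · ε/(1−ε) = 39.0 kΩ × 0.0100/0.9900 = 394 Ω.
(Any R1, R2 with R2/(R1+R2) = 0.698 and R1‖R2 ≤ 394 Ω will meet the spec.)

R_th ≤ 394 Ω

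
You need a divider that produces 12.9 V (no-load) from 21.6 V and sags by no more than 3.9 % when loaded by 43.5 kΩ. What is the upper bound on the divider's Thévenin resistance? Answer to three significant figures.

Loading drop = R_th/(R_th + R_L) ≤ 0.0390, so R_th ≤ R_L · ε/(1−ε) = 43.5 kΩ × 0.0390/0.9610 = 1.77 kΩ.

R_th ≤ 1.77 kΩ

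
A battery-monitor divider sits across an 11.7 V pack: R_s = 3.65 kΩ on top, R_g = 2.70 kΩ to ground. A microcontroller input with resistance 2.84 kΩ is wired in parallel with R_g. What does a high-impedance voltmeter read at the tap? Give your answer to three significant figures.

The load sits in parallel with R_g: R_g‖R_L = (2.70 × 2.84) / (2.70 + 2.84) = 1.384 kΩ.
V_out = 11.7 × 1.384 / (3.65 + 1.384) = 11.7 × 1.384/5.034 = 3.22 V.

V_out ≈ 3.22 V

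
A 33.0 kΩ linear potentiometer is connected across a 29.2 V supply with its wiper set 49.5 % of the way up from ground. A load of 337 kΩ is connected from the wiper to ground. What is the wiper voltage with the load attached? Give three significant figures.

The wiper splits the pot into (1−α)R = 16.66 kΩ above and αR = 16.34 kΩ below.
Lower section ‖ load = 15.58 kΩ.
V_wiper = 29.2 × 15.58/(16.66 + 15.58) = 14.1 V.

V ≈ 14.1 V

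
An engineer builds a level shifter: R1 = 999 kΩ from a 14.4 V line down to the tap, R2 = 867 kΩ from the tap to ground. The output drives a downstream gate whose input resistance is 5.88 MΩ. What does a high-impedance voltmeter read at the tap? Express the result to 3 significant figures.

The load sits in parallel with R2: R2‖R_L = (867 × 5880) / (867 + 5880) = 755.6 kΩ.
V_out = 14.4 × 755.6 / (999 + 755.6) = 14.4 × 755.6/1755 = 6.20 V.

V_out ≈ 6.20 V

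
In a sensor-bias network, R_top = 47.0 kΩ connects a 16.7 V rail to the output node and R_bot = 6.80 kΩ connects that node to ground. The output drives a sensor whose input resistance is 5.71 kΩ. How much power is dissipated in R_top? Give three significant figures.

Total resistance from the source is R_top + (R_bot‖R_L) = 50.10 kΩ, so I = 16.7/50.10 kΩ = 0.3333 mA.
P = I²·R_top = (0.3333 mA)² × 47.0 kΩ = 5.22 mW.

P ≈ 5.22 mW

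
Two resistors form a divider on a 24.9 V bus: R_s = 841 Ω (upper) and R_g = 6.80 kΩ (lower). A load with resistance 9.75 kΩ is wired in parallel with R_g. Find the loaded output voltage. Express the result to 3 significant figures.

The load sits in parallel with R_g: R_g‖R_L = (6800 × 9750) / (6800 + 9750) = 4006 Ω.
V_out = 24.9 × 4006 / (841 + 4006) = 24.9 × 4006/4847 = 20.6 V.

V_out ≈ 20.6 V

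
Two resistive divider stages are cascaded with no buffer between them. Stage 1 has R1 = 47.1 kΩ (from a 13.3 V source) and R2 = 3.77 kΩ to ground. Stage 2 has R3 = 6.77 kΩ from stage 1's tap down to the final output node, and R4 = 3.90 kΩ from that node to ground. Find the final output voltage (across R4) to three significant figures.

Stage 2 presents R3+R4 = 10.67 kΩ as a load on stage 1's tap.
Stage 1's lower leg becomes R2‖(R3+R4) = 2.786 kΩ, so V_mid = 13.3 × 2.786/49.89 = 0.7427 V.
Stage 2 is itself unloaded: V_out = V_mid × R4/(R3+R4) = 0.7427 × 3.90/10.67 = 0.271 V.

V_out ≈ 0.271 V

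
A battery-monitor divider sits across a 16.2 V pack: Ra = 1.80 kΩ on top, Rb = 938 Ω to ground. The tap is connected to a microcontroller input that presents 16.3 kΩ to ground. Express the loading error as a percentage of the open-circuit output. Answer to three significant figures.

3.65 %

The divider's output (Thévenin) resistance is Ra‖Rb = 616.7 Ω.
Fractional drop under load = R_th/(R_th + R_L) = 616.7 / (616.7 + 16300) = 0.03645.
So the output falls by 3.65 %.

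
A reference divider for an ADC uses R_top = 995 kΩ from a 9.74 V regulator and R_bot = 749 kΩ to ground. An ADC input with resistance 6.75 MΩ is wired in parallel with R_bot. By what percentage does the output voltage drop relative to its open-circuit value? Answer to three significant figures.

5.95 %

The divider's output (Thévenin) resistance is R_top‖R_bot = 427.3 kΩ.
Fractional drop under load = R_th/(R_th + R_L) = 427.3 / (427.3 + 6750) = 0.05954.
So the output falls by 5.95 %.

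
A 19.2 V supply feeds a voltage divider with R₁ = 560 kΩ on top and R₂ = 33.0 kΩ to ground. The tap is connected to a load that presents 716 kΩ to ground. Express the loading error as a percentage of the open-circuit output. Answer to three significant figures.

The divider's output (Thévenin) resistance is R₁‖R₂ = 31.16 kΩ.
Fractional drop under load = R_th/(R_th + R_L) = 31.16 / (31.16 + 716) = 0.04171.
So the output falls by 4.17 %.

4.17 %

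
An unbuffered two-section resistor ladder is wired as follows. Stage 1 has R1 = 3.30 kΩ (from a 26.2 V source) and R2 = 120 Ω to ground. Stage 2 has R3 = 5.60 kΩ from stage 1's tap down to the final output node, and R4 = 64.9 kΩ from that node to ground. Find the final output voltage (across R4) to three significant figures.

V_out ≈ 0.845 V

Stage 2 presents R3+R4 = 70500 Ω as a load on stage 1's tap.
Stage 1's lower leg becomes R2‖(R3+R4) = 119.8 Ω, so V_mid = 26.2 × 119.8/3420 = 0.9178 V.
Stage 2 is itself unloaded: V_out = V_mid × R4/(R3+R4) = 0.9178 × 64900/70500 = 0.845 V.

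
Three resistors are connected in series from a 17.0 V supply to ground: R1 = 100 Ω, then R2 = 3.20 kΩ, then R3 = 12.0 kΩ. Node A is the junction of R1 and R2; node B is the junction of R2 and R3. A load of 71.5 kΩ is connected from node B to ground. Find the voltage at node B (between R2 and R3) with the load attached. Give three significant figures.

At node B, R3 is in parallel with the load: R3‖R_L = 10280 Ω.
Below node A the resistance is R2 + (R3‖R_L) = 13480 Ω, so V_A = 17.0 × 13480/13580 = 16.87 V.
Then V_B = V_A × (R3‖R_L)/(R2 + R3‖R_L) = 16.87 × 10280/13480 = 12.9 V.

V ≈ 12.9 V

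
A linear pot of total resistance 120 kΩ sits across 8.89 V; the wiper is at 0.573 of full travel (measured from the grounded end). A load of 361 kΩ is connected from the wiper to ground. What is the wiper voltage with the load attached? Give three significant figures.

The wiper splits the pot into (1−α)R = 51.24 kΩ above and αR = 68.76 kΩ below.
Lower section ‖ load = 57.76 kΩ.
V_wiper = 8.89 × 57.76/(51.24 + 57.76) = 4.71 V.

V ≈ 4.71 V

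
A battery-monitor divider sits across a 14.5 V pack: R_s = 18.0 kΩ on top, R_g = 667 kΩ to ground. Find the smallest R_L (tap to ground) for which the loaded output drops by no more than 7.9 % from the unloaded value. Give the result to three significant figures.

Output resistance R_th = R_s‖R_g = (18.0 × 667)/685.0 = 17.53 kΩ.
The fractional drop is R_th/(R_th + R_L); requiring this ≤ 0.0790 gives R_L ≥ R_th(1/0.0790 − 1) = 17.53 × 11.66 = 204 kΩ.

R_L(min) ≈ 204 kΩ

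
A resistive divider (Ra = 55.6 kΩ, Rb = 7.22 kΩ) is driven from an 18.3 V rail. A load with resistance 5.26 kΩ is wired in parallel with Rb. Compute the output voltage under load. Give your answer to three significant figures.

V_out ≈ 0.950 V

The load sits in parallel with Rb: Rb‖R_L = (7.22 × 5.26) / (7.22 + 5.26) = 3.043 kΩ.
V_out = 18.3 × 3.043 / (55.6 + 3.043) = 18.3 × 3.043/58.64 = 0.950 V.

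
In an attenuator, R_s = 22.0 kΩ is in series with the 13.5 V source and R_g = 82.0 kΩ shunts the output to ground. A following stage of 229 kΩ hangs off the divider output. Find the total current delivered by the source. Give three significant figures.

R_g‖R_L = 60.38 kΩ, so the source sees R_s + R_g‖R_L = 82.38 kΩ.
I = 13.5 V / 82.38 kΩ = 0.164 mA.

I ≈ 0.164 mA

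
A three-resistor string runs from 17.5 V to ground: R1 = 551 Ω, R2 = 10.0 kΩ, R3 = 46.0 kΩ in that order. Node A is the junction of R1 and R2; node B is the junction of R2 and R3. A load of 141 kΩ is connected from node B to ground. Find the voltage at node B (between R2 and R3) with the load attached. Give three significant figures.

V ≈ 13.4 V

At node B, R3 is in parallel with the load: R3‖R_L = 34680 Ω.
Below node A the resistance is R2 + (R3‖R_L) = 44680 Ω, so V_A = 17.5 × 44680/45240 = 17.29 V.
Then V_B = V_A × (R3‖R_L)/(R2 + R3‖R_L) = 17.29 × 34680/44680 = 13.4 V.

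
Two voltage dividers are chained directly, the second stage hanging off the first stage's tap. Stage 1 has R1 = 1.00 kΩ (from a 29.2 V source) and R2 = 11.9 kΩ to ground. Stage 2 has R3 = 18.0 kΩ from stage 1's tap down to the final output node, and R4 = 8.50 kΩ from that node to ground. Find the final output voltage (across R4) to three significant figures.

Stage 2 presents R3+R4 = 26.50 kΩ as a load on stage 1's tap.
Stage 1's lower leg becomes R2‖(R3+R4) = 8.212 kΩ, so V_mid = 29.2 × 8.212/9.212 = 26.03 V.
Stage 2 is itself unloaded: V_out = V_mid × R4/(R3+R4) = 26.03 × 8.50/26.50 = 8.35 V.

V_out ≈ 8.35 V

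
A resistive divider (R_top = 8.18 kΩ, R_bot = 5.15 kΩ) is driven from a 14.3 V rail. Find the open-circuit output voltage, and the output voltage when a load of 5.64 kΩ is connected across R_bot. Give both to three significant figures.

Open-circuit: V = 14.3 × 5.15/(8.18 + 5.15) = 5.52 V.
With the load, R_bot becomes R_bot‖R_L = 2.692 kΩ, so V = 14.3 × 2.692/10.87 = 3.54 V.

Unloaded: 5.52 V; loaded: 3.54 V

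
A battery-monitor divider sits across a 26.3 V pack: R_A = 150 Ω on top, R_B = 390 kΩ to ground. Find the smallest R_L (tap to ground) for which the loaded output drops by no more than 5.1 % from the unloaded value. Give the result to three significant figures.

R_L(min) ≈ 2.79 kΩ

Output resistance R_th = R_A‖R_B = (150 × 390000)/390200 = 149.9 Ω.
The fractional drop is R_th/(R_th + R_L); requiring this ≤ 0.0510 gives R_L ≥ R_th(1/0.0510 − 1) = 149.9 × 18.61 = 2.79 kΩ.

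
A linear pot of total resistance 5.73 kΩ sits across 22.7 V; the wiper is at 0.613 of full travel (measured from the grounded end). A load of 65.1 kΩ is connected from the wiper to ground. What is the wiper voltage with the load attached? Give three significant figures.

The wiper splits the pot into (1−α)R = 2.218 kΩ above and αR = 3.512 kΩ below.
Lower section ‖ load = 3.333 kΩ.
V_wiper = 22.7 × 3.333/(2.218 + 3.333) = 13.6 V.

V ≈ 13.6 V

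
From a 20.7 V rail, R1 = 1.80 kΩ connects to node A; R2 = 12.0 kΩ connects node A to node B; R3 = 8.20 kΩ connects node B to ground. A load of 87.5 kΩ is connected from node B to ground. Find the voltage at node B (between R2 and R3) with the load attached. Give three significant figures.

At node B, R3 is in parallel with the load: R3‖R_L = 7.497 kΩ.
Below node A the resistance is R2 + (R3‖R_L) = 19.50 kΩ, so V_A = 20.7 × 19.50/21.30 = 18.95 V.
Then V_B = V_A × (R3‖R_L)/(R2 + R3‖R_L) = 18.95 × 7.497/19.50 = 7.29 V.

V ≈ 7.29 V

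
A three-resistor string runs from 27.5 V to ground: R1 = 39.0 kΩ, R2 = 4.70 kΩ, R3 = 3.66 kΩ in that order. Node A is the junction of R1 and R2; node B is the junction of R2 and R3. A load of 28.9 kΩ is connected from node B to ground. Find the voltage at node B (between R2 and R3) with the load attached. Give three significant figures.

V ≈ 1.90 V

At node B, R3 is in parallel with the load: R3‖R_L = 3.249 kΩ.
Below node A the resistance is R2 + (R3‖R_L) = 7.949 kΩ, so V_A = 27.5 × 7.949/46.95 = 4.656 V.
Then V_B = V_A × (R3‖R_L)/(R2 + R3‖R_L) = 4.656 × 3.249/7.949 = 1.90 V.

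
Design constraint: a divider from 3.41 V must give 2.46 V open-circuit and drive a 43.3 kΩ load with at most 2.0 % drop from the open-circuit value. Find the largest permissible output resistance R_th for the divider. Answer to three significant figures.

Loading drop = R_th/(R_th + R_L) ≤ 0.0200, so R_th ≤ R_L · ε/(1−ε) = 43.3 kΩ × 0.0200/0.9800 = 884 Ω.

R_th ≤ 884 Ω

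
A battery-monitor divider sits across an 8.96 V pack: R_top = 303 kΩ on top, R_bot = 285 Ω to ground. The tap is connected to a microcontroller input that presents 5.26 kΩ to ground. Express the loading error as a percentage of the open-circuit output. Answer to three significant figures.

5.14 %

The divider's output (Thévenin) resistance is R_top‖R_bot = 284.7 Ω.
Fractional drop under load = R_th/(R_th + R_L) = 284.7 / (284.7 + 5260) = 0.05135.
So the output falls by 5.14 %.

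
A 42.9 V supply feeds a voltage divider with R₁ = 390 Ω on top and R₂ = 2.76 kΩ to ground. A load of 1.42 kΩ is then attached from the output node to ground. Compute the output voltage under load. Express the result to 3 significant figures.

The load sits in parallel with R₂: R₂‖R_L = (2760 × 1420) / (2760 + 1420) = 937.6 Ω.
V_out = 42.9 × 937.6 / (390 + 937.6) = 42.9 × 937.6/1328 = 30.3 V.

V_out ≈ 30.3 V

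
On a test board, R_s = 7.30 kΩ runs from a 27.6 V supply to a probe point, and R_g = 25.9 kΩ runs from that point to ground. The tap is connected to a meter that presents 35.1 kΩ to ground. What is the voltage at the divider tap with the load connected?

The load sits in parallel with R_g: R_g‖R_L = (25.9 × 35.1) / (25.9 + 35.1) = 14.90 kΩ.
V_out = 27.6 × 14.90 / (7.30 + 14.90) = 27.6 × 14.90/22.20 = 18.5 V.

V_out ≈ 18.5 V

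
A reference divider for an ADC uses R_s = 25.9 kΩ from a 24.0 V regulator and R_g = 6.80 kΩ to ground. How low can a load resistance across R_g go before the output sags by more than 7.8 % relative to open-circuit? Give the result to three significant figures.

R_L(min) ≈ 63.7 kΩ

Output resistance R_th = R_s‖R_g = (25.9 × 6.80)/32.70 = 5.386 kΩ.
The fractional drop is R_th/(R_th + R_L); requiring this ≤ 0.0780 gives R_L ≥ R_th(1/0.0780 − 1) = 5.386 × 11.82 = 63.7 kΩ.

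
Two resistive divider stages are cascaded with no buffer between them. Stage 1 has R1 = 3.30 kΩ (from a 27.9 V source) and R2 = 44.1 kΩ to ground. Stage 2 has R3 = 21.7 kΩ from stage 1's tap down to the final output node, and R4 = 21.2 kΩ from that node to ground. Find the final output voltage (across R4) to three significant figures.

Stage 2 presents R3+R4 = 42.90 kΩ as a load on stage 1's tap.
Stage 1's lower leg becomes R2‖(R3+R4) = 21.75 kΩ, so V_mid = 27.9 × 21.75/25.05 = 24.22 V.
Stage 2 is itself unloaded: V_out = V_mid × R4/(R3+R4) = 24.22 × 21.2/42.90 = 12.0 V.

V_out ≈ 12.0 V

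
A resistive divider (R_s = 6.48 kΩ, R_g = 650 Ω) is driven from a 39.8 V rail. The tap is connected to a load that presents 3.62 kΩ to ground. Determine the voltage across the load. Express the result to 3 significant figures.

The load sits in parallel with R_g: R_g‖R_L = (650 × 3620) / (650 + 3620) = 551.1 Ω.
V_out = 39.8 × 551.1 / (6480 + 551.1) = 39.8 × 551.1/7031 = 3.12 V.

V_out ≈ 3.12 V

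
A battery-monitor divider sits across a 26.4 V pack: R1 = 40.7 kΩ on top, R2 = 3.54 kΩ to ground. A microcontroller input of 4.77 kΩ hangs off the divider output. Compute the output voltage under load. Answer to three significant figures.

The load sits in parallel with R2: R2‖R_L = (3.54 × 4.77) / (3.54 + 4.77) = 2.032 kΩ.
V_out = 26.4 × 2.032 / (40.7 + 2.032) = 26.4 × 2.032/42.73 = 1.26 V.

V_out ≈ 1.26 V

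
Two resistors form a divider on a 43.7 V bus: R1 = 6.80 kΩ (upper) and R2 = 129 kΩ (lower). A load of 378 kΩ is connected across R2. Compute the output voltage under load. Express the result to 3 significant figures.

V_out ≈ 40.8 V

The load sits in parallel with R2: R2‖R_L = (129 × 378) / (129 + 378) = 96.18 kΩ.
V_out = 43.7 × 96.18 / (6.80 + 96.18) = 43.7 × 96.18/103.0 = 40.8 V.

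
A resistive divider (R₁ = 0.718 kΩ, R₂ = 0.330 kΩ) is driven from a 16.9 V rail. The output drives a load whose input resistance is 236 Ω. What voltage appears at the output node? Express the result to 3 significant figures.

The load sits in parallel with R₂: R₂‖R_L = (330 × 236) / (330 + 236) = 137.6 Ω.
V_out = 16.9 × 137.6 / (718 + 137.6) = 16.9 × 137.6/855.6 = 2.72 V.

V_out ≈ 2.72 V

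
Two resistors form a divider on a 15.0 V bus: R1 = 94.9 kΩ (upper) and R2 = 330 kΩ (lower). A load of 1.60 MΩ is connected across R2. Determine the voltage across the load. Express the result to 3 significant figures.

The load sits in parallel with R2: R2‖R_L = (330 × 1600) / (330 + 1600) = 273.6 kΩ.
V_out = 15.0 × 273.6 / (94.9 + 273.6) = 15.0 × 273.6/368.5 = 11.1 V.

V_out ≈ 11.1 V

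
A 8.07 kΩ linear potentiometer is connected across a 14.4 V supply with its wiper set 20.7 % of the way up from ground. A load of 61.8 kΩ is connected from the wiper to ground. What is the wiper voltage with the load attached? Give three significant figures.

V ≈ 2.92 V

The wiper splits the pot into (1−α)R = 6.400 kΩ above and αR = 1.670 kΩ below.
Lower section ‖ load = 1.627 kΩ.
V_wiper = 14.4 × 1.627/(6.400 + 1.627) = 2.92 V.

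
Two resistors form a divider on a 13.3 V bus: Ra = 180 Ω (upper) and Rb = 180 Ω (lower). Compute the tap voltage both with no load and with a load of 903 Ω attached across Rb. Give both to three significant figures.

Unloaded: 6.65 V; loaded: 6.05 V

Open-circuit: V = 13.3 × 180/(180 + 180) = 6.65 V.
With the load, Rb becomes Rb‖R_L = 150.1 Ω, so V = 13.3 × 150.1/330.1 = 6.05 V.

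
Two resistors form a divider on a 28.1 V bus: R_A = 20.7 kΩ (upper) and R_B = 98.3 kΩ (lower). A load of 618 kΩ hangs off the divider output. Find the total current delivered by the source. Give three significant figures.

I ≈ 0.266 mA

R_B‖R_L = 84.81 kΩ, so the source sees R_A + R_B‖R_L = 105.5 kΩ.
I = 28.1 V / 105.5 kΩ = 0.266 mA.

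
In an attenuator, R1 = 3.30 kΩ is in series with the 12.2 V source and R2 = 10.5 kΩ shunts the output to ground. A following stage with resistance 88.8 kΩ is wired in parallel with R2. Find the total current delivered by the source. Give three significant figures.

I ≈ 0.961 mA

R2‖R_L = 9.390 kΩ, so the source sees R1 + R2‖R_L = 12.69 kΩ.
I = 12.2 V / 12.69 kΩ = 0.961 mA.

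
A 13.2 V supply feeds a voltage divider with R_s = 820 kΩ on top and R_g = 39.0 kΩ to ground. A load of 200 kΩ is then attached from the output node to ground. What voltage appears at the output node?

The load sits in parallel with R_g: R_g‖R_L = (39.0 × 200) / (39.0 + 200) = 32.64 kΩ.
V_out = 13.2 × 32.64 / (820 + 32.64) = 13.2 × 32.64/852.6 = 0.505 V.
(Unloaded it would have been 0.599 V.)

V_out ≈ 0.505 V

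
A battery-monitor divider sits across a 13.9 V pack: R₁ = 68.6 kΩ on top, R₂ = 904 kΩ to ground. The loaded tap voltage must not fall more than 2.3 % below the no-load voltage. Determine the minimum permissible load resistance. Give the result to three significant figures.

R_L(min) ≈ 2.71 MΩ

Output resistance R_th = R₁‖R₂ = (68.6 × 904)/972.6 = 63.76 kΩ.
The fractional drop is R_th/(R_th + R_L); requiring this ≤ 0.0230 gives R_L ≥ R_th(1/0.0230 − 1) = 63.76 × 42.48 = 2.71 MΩ.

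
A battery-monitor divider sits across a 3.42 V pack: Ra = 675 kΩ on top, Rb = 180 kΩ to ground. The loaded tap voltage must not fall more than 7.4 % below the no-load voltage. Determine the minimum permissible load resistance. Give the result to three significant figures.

Output resistance R_th = Ra‖Rb = (675 × 180)/855.0 = 142.1 kΩ.
The fractional drop is R_th/(R_th + R_L); requiring this ≤ 0.0740 gives R_L ≥ R_th(1/0.0740 − 1) = 142.1 × 12.51 = 1.78 MΩ.

R_L(min) ≈ 1.78 MΩ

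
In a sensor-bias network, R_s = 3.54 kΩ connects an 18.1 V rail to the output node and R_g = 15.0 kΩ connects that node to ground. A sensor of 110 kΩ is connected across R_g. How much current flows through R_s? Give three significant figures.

R_g‖R_L = 13.20 kΩ, so the source sees R_s + R_g‖R_L = 16.74 kΩ.
I = 18.1 V / 16.74 kΩ = 1.08 mA.

I ≈ 1.08 mA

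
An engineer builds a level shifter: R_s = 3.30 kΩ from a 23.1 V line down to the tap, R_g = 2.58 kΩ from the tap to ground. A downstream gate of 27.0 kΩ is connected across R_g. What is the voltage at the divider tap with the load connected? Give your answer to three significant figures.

V_out ≈ 9.62 V

The load sits in parallel with R_g: R_g‖R_L = (2.58 × 27.0) / (2.58 + 27.0) = 2.355 kΩ.
V_out = 23.1 × 2.355 / (3.30 + 2.355) = 23.1 × 2.355/5.655 = 9.62 V.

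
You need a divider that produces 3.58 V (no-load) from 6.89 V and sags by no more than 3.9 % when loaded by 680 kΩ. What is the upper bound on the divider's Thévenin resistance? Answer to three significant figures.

R_th ≤ 27.6 kΩ

Loading drop = R_th/(R_th + R_L) ≤ 0.0390, so R_th ≤ R_L · ε/(1−ε) = 680 kΩ × 0.0390/0.9610 = 27.6 kΩ.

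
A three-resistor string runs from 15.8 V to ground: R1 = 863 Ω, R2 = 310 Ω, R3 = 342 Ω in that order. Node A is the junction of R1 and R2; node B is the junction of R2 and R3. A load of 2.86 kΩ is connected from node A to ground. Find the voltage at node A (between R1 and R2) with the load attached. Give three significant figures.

V ≈ 6.02 V

Below node A the series string R2+R3 = 652.0 Ω sits in parallel with the 2860 Ω load: 531.0 Ω.
V_A = 15.8 × 531.0/(863 + 531.0) = 6.02 V.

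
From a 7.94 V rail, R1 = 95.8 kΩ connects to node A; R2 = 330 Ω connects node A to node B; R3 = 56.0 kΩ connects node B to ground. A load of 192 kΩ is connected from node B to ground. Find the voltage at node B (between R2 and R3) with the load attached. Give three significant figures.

At node B, R3 is in parallel with the load: R3‖R_L = 43350 Ω.
Below node A the resistance is R2 + (R3‖R_L) = 43680 Ω, so V_A = 7.94 × 43680/139500 = 2.487 V.
Then V_B = V_A × (R3‖R_L)/(R2 + R3‖R_L) = 2.487 × 43350/43680 = 2.47 V.

V ≈ 2.47 V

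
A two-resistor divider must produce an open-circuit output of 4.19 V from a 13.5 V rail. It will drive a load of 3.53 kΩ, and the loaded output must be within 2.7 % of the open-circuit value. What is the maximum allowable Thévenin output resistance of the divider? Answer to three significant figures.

R_th ≤ 98.0 Ω

Loading drop = R_th/(R_th + R_L) ≤ 0.0270, so R_th ≤ R_L · ε/(1−ε) = 3.53 kΩ × 0.0270/0.9730 = 98.0 Ω.
(Any R1, R2 with R2/(R1+R2) = 0.310 and R1‖R2 ≤ 98.0 Ω will meet the spec.)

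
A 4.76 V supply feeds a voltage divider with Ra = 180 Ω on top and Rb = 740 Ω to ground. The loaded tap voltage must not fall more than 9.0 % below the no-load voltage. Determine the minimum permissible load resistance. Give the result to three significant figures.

Output resistance R_th = Ra‖Rb = (180 × 740)/920.0 = 144.8 Ω.
The fractional drop is R_th/(R_th + R_L); requiring this ≤ 0.0900 gives R_L ≥ R_th(1/0.0900 − 1) = 144.8 × 10.11 = 1.46 kΩ.

R_L(min) ≈ 1.46 kΩ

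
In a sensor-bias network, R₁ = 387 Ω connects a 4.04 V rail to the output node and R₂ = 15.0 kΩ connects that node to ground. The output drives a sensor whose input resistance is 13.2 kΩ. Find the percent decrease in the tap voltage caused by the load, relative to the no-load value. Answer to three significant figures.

2.78 %

The divider's output (Thévenin) resistance is R₁‖R₂ = 377.3 Ω.
Fractional drop under load = R_th/(R_th + R_L) = 377.3 / (377.3 + 13200) = 0.02779.
So the output falls by 2.78 %.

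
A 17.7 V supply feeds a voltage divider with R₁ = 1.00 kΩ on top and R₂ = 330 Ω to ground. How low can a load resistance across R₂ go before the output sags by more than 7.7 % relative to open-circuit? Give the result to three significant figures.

R_L(min) ≈ 2.97 kΩ

Output resistance R_th = R₁‖R₂ = (1000 × 330)/1330 = 248.1 Ω.
The fractional drop is R_th/(R_th + R_L); requiring this ≤ 0.0770 gives R_L ≥ R_th(1/0.0770 − 1) = 248.1 × 11.99 = 2.97 kΩ.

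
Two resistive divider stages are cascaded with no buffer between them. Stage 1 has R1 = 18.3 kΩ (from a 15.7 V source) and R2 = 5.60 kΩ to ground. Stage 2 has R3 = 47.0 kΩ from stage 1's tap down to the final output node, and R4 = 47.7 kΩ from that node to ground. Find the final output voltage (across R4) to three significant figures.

Stage 2 presents R3+R4 = 94.70 kΩ as a load on stage 1's tap.
Stage 1's lower leg becomes R2‖(R3+R4) = 5.287 kΩ, so V_mid = 15.7 × 5.287/23.59 = 3.519 V.
Stage 2 is itself unloaded: V_out = V_mid × R4/(R3+R4) = 3.519 × 47.7/94.70 = 1.77 V.

V_out ≈ 1.77 V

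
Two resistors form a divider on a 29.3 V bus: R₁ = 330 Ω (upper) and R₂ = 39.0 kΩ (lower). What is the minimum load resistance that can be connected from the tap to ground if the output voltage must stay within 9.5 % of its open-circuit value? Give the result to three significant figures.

Output resistance R_th = R₁‖R₂ = (330 × 39000)/39330 = 327.2 Ω.
The fractional drop is R_th/(R_th + R_L); requiring this ≤ 0.0950 gives R_L ≥ R_th(1/0.0950 − 1) = 327.2 × 9.526 = 3.12 kΩ.

R_L(min) ≈ 3.12 kΩ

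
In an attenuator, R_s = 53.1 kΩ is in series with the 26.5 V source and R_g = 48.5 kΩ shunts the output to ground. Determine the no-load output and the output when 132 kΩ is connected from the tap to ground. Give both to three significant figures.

Open-circuit: V = 26.5 × 48.5/(53.1 + 48.5) = 12.7 V.
With the load, R_g becomes R_g‖R_L = 35.47 kΩ, so V = 26.5 × 35.47/88.57 = 10.6 V.

Unloaded: 12.7 V; loaded: 10.6 V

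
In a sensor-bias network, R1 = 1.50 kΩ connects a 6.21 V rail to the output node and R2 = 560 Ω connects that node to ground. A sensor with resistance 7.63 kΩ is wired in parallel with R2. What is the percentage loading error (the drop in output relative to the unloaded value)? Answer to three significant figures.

The divider's output (Thévenin) resistance is R1‖R2 = 407.8 Ω.
Fractional drop under load = R_th/(R_th + R_L) = 407.8 / (407.8 + 7630) = 0.05073.
So the output falls by 5.07 %.

5.07 %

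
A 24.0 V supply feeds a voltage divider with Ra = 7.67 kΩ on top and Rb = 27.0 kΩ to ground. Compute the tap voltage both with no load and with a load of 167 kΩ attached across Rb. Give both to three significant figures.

Open-circuit: V = 24.0 × 27.0/(7.67 + 27.0) = 18.7 V.
With the load, Rb becomes Rb‖R_L = 23.24 kΩ, so V = 24.0 × 23.24/30.91 = 18.0 V.

Unloaded: 18.7 V; loaded: 18.0 V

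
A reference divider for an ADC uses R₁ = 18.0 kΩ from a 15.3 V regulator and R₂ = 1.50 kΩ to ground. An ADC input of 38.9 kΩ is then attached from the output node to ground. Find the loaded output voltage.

V_out ≈ 1.14 V

The load sits in parallel with R₂: R₂‖R_L = (1.50 × 38.9) / (1.50 + 38.9) = 1.444 kΩ.
V_out = 15.3 × 1.444 / (18.0 + 1.444) = 15.3 × 1.444/19.44 = 1.14 V.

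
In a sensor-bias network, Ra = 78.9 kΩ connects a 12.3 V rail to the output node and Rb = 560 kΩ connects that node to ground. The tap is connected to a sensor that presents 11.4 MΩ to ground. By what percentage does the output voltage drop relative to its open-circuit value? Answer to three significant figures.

0.603 %

The divider's output (Thévenin) resistance is Ra‖Rb = 69.16 kΩ.
Fractional drop under load = R_th/(R_th + R_L) = 69.16 / (69.16 + 11400) = 0.006030.
So the output falls by 0.603 %.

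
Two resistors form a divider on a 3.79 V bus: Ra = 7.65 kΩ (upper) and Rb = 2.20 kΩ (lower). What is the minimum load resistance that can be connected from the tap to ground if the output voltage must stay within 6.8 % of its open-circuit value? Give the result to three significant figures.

Output resistance R_th = Ra‖Rb = (7.65 × 2.20)/9.850 = 1.709 kΩ.
The fractional drop is R_th/(R_th + R_L); requiring this ≤ 0.0680 gives R_L ≥ R_th(1/0.0680 − 1) = 1.709 × 13.71 = 23.4 kΩ.

R_L(min) ≈ 23.4 kΩ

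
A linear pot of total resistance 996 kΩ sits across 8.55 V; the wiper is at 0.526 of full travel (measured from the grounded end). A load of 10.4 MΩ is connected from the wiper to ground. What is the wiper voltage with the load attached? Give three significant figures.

The wiper splits the pot into (1−α)R = 472.1 kΩ above and αR = 523.9 kΩ below.
Lower section ‖ load = 498.8 kΩ.
V_wiper = 8.55 × 498.8/(472.1 + 498.8) = 4.39 V.

V ≈ 4.39 V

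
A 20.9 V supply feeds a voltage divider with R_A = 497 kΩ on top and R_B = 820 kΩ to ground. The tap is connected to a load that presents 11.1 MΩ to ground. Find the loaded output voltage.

V_out ≈ 12.7 V

The load sits in parallel with R_B: R_B‖R_L = (820 × 11100) / (820 + 11100) = 763.6 kΩ.
V_out = 20.9 × 763.6 / (497 + 763.6) = 20.9 × 763.6/1261 = 12.7 V.
(Unloaded it would have been 13.0 V.)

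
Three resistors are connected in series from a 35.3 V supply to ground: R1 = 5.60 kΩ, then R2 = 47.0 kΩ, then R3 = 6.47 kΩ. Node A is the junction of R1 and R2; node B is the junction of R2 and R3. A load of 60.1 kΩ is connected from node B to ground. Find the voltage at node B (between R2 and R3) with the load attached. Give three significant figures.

V ≈ 3.53 V

At node B, R3 is in parallel with the load: R3‖R_L = 5.841 kΩ.
Below node A the resistance is R2 + (R3‖R_L) = 52.84 kΩ, so V_A = 35.3 × 52.84/58.44 = 31.92 V.
Then V_B = V_A × (R3‖R_L)/(R2 + R3‖R_L) = 31.92 × 5.841/52.84 = 3.53 V.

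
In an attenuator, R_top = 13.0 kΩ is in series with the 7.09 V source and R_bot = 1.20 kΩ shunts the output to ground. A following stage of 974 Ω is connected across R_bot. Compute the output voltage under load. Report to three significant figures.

V_out ≈ 0.282 V

The load sits in parallel with R_bot: R_bot‖R_L = (1200 × 974) / (1200 + 974) = 537.6 Ω.
V_out = 7.09 × 537.6 / (13000 + 537.6) = 7.09 × 537.6/13540 = 0.282 V.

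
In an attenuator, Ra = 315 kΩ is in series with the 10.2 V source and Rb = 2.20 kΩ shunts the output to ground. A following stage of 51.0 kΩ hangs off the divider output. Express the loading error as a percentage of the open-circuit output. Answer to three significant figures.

4.11 %

The divider's output (Thévenin) resistance is Ra‖Rb = 2.185 kΩ.
Fractional drop under load = R_th/(R_th + R_L) = 2.185 / (2.185 + 51.0) = 0.04108.
So the output falls by 4.11 %.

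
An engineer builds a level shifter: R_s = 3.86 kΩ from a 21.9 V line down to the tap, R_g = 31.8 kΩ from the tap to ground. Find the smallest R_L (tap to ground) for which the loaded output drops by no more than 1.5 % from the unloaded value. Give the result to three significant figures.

R_L(min) ≈ 226 kΩ

Output resistance R_th = R_s‖R_g = (3.86 × 31.8)/35.66 = 3.442 kΩ.
The fractional drop is R_th/(R_th + R_L); requiring this ≤ 0.0150 gives R_L ≥ R_th(1/0.0150 − 1) = 3.442 × 65.67 = 226 kΩ.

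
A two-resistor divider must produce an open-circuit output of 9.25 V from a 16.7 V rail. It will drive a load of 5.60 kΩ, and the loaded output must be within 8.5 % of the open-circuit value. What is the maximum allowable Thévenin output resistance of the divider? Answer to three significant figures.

R_th ≤ 520 Ω

Loading drop = R_th/(R_th + R_L) ≤ 0.0850, so R_th ≤ R_L · ε/(1−ε) = 5.60 kΩ × 0.0850/0.9150 = 520 Ω.
(Any R1, R2 with R2/(R1+R2) = 0.554 and R1‖R2 ≤ 520 Ω will meet the spec.)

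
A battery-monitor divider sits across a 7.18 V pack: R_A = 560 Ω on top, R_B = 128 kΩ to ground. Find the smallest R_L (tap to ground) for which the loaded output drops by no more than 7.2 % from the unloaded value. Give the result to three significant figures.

R_L(min) ≈ 7.19 kΩ

Output resistance R_th = R_A‖R_B = (560 × 128000)/128600 = 557.6 Ω.
The fractional drop is R_th/(R_th + R_L); requiring this ≤ 0.0720 gives R_L ≥ R_th(1/0.0720 − 1) = 557.6 × 12.89 = 7.19 kΩ.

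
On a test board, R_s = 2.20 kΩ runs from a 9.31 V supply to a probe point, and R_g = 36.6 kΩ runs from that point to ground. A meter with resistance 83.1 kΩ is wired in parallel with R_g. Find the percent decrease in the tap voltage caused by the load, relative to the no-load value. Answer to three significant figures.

The divider's output (Thévenin) resistance is R_s‖R_g = 2.075 kΩ.
Fractional drop under load = R_th/(R_th + R_L) = 2.075 / (2.075 + 83.1) = 0.02436.
So the output falls by 2.44 %.

2.44 %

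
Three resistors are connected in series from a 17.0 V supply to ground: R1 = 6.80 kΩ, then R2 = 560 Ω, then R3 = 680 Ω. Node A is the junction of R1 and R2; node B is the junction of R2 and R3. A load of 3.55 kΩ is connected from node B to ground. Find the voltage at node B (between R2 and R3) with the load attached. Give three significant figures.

At node B, R3 is in parallel with the load: R3‖R_L = 570.7 Ω.
Below node A the resistance is R2 + (R3‖R_L) = 1131 Ω, so V_A = 17.0 × 1131/7931 = 2.424 V.
Then V_B = V_A × (R3‖R_L)/(R2 + R3‖R_L) = 2.424 × 570.7/1131 = 1.22 V.

V ≈ 1.22 V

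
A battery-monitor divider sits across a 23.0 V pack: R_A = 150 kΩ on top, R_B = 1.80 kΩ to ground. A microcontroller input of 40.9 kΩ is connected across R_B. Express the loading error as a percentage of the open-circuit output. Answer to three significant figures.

The divider's output (Thévenin) resistance is R_A‖R_B = 1.779 kΩ.
Fractional drop under load = R_th/(R_th + R_L) = 1.779 / (1.779 + 40.9) = 0.04168.
So the output falls by 4.17 %.

4.17 %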